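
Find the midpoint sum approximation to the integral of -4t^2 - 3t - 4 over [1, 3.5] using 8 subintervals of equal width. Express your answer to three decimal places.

Δt = (3.5 − 1)/8 = 0.3125.
Midpoints: 1.15625, 1.46875, 1.78125, 2.09375, 2.40625, 2.71875, 3.03125, 3.34375.
f(1.15625) = -12.81640625, f(1.46875) = -17.03515625, f(1.78125) = -22.03515625, f(2.09375) = -27.81640625, f(2.40625) = -34.37890625, f(2.71875) = -41.72265625, f(3.03125) = -49.84765625, f(3.34375) = -58.75390625.
Sum = Δt · [f(1.15625) + f(1.46875) + f(1.78125) + ...].
Sum ≈ -82.627.

-82.627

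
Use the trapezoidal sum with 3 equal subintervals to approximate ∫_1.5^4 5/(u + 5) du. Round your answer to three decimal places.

1.630

Δu = (4 − 1.5)/3 = 5/6.
f(1.5) = 10/13, f(7/3) = 15/22, f(19/6) = 30/49, f(4) = 5/9.
T_3 = (Δu/2)·[f(u_0) + 2f(u_1) + 2f(u_2) + f(u_3)].
Sum ≈ 1.630.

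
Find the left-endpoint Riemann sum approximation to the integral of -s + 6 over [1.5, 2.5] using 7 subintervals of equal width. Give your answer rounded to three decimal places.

Δs = (2.5 − 1.5)/7 = 1/7.
Left endpoints: 1.5, 23/14, 25/14, 27/14, 29/14, 31/14, 33/14.
f(1.5) = 4.5, f(23/14) = 61/14, f(25/14) = 59/14, f(27/14) = 57/14, f(29/14) = 55/14, f(31/14) = 53/14, f(33/14) = 51/14.
Sum = Δs · [f(1.5) + f(23/14) + f(25/14) + ...].
Sum ≈ 4.071.

4.071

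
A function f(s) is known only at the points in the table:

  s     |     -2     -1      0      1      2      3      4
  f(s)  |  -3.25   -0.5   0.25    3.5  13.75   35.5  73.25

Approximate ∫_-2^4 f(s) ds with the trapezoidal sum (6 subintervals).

87.5

Δs = 1.
T_6 = (1/2)·[(-3.25) + 2·(-0.5) + 2·0.25 + 2·3.5 + 2·13.75 + 2·35.5 + 73.25] = 87.5.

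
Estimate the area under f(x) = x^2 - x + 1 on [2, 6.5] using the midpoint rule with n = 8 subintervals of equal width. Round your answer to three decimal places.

Δx = (6.5 − 2)/8 = 0.5625.
Midpoints: 2.28125, 2.84375, 3.40625, 3.96875, 4.53125, 5.09375, 5.65625, 6.21875.
f(2.28125) = 4017/1024, f(2.84375) = 6393/1024, f(3.40625) = 9417/1024, f(3.96875) = 13089/1024, f(4.53125) = 17409/1024, f(5.09375) = 22377/1024, f(5.65625) = 27993/1024, f(6.21875) = 34257/1024.
Sum = Δx · [f(2.28125) + f(2.84375) + f(3.40625) + ...].
Sum ≈ 74.131.

74.131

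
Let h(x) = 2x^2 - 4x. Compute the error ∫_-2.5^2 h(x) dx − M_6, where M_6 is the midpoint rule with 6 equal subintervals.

0.421875

Exact integral: ∫_-2.5^2 h(x) dx = 20.25.
M_6 = 19.828125.
Error = 20.25 − 19.828125 = 0.421875.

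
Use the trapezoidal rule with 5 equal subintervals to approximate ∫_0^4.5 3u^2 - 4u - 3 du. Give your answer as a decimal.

Δu = (4.5 − 0)/5 = 0.9.
f(0) = -3, f(0.9) = -4.17, f(1.8) = -0.48, f(2.7) = 8.07, f(3.6) = 21.48, f(4.5) = 39.75.
T_5 = (Δu/2)·[f(u_0) + 2f(u_1) + ... + 2f(u_{4}) + f(u_5)].
Sum = 38.9475.

38.9475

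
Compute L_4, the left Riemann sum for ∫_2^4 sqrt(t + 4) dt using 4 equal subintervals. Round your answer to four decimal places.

Δt = (4 − 2)/4 = 0.5.
Left endpoints: 2, 2.5, 3, 3.5.
f(2) ≈ 2.4495, f(2.5) ≈ 2.5495, f(3) ≈ 2.6458, f(3.5) ≈ 2.7386.
Sum = Δt · [f(2) + f(2.5) + f(3) + f(3.5)].
Sum ≈ 5.1917.

5.1917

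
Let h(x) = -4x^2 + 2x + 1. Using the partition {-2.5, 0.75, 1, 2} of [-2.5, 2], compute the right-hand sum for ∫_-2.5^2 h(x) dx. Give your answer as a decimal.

-10.4375

Subinterval widths: 3.25, 0.25, 1.
Right endpoints: 0.75, 1, 2.
h(0.75) = 0.25, h(1) = -1, h(2) = -11.
Sum = Σ Δx_i · h(x_i).
Sum = -10.4375.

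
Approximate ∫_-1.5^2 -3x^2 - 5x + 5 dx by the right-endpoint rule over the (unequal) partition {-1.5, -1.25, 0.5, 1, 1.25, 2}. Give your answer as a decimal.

Subinterval widths: 0.25, 1.75, 0.5, 0.25, 0.75.
Right endpoints: -1.25, 0.5, 1, 1.25, 2.
f(-1.25) = 6.5625, f(0.5) = 1.75, f(1) = -3, f(1.25) = -5.9375, f(2) = -17.
Sum = Σ Δx_i · f(x_i).
Sum = -11.03125.

-11.03125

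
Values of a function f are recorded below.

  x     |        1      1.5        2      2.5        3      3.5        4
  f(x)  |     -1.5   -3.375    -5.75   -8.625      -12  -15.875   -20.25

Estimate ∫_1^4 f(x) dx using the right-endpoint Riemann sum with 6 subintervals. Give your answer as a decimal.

Δx = 0.5.
Sum = 0.5·[(-3.375) + (-5.75) + (-8.625) + (-12) + (-15.875) + (-20.25)] = -32.9375.

-32.9375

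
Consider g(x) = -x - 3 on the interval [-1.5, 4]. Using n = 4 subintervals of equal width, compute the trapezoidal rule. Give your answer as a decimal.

Δx = (4 − (-1.5))/4 = 1.375.
g(-1.5) = -1.5, g(-0.125) = -2.875, g(1.25) = -4.25, g(2.625) = -5.625, g(4) = -7.
T_4 = (Δx/2)·[g(x_0) + 2g(x_1) + 2g(x_2) + 2g(x_3) + g(x_4)].
Sum = -23.375.

-23.375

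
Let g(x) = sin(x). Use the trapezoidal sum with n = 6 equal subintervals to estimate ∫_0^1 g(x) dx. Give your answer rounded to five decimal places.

Δx = (1 − 0)/6 = 1/6.
g(0) ≈ 0.00000, g(1/6) ≈ 0.16590, g(1/3) ≈ 0.32719, g(0.5) ≈ 0.47943, g(2/3) ≈ 0.61837, g(5/6) ≈ 0.74018, g(1) ≈ 0.84147.
T_6 = (Δx/2)·[g(x_0) + 2g(x_1) + ... + 2g(x_{5}) + g(x_6)].
Sum ≈ 0.45863.

0.45863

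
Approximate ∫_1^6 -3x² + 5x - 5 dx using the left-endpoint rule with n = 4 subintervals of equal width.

-106.40625

Δx = (6 − 1)/4 = 1.25.
Left endpoints: 1, 2.25, 3.5, 4.75.
f(1) = -3, f(2.25) = -8.9375, f(3.5) = -24.25, f(4.75) = -48.9375.
Sum = Δx · [f(1) + f(2.25) + f(3.5) + f(4.75)].
Sum = -106.40625.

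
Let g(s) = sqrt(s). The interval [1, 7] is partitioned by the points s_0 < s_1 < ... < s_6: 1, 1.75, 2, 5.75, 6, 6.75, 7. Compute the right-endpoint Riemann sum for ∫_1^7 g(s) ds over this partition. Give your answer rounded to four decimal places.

Subinterval widths: 0.75, 0.25, 3.75, 0.25, 0.75, 0.25.
Right endpoints: 1.75, 2, 5.75, 6, 6.75, 7.
g(1.75) ≈ 1.3229, g(2) ≈ 1.4142, g(5.75) ≈ 2.3979, g(6) ≈ 2.4495, g(6.75) ≈ 2.5981, g(7) ≈ 2.6458.
Sum = Σ Δs_i · g(s_i).
Sum ≈ 13.5603.

13.5603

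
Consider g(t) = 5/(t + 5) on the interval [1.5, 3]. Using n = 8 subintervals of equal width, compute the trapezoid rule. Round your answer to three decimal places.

1.038

Δt = (3 − 1.5)/8 = 0.1875.
g(1.5) = 10/13, g(1.6875) = 80/107, g(1.875) = 8/11, g(2.0625) = 80/113, g(2.25) = 20/29, g(2.4375) = 80/119, g(2.625) = 40/61, g(2.8125) = 0.64, g(3) = 0.625.
T_8 = (Δt/2)·[g(t_0) + 2g(t_1) + ... + 2g(t_{7}) + g(t_8)].
Sum ≈ 1.038.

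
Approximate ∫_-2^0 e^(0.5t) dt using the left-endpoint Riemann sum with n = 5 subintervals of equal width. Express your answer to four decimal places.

Δt = (0 − (-2))/5 = 0.4.
Left endpoints: -2, -1.6, -1.2, -0.8, -0.4.
f(-2) ≈ 0.3679, f(-1.6) ≈ 0.4493, f(-1.2) ≈ 0.5488, f(-0.8) ≈ 0.6703, f(-0.4) ≈ 0.8187.
Sum = Δt · [f(-2) + f(-1.6) + f(-1.2) + f(-0.8) + f(-0.4)].
Sum ≈ 1.1420.

1.1420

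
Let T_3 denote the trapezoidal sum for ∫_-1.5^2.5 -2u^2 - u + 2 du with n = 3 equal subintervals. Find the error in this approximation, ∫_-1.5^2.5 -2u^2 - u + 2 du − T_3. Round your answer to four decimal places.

2.3704

Exact integral: ∫_-1.5^2.5 f(u) du ≈ -6.666667.
T_3 ≈ -9.037037.
Error ≈ -6.666667 − (-9.037037) ≈ 2.3704.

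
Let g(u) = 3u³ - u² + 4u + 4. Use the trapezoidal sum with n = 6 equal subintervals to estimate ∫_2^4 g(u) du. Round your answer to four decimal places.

194.2963

Δu = (4 − 2)/6 = 1/3.
g(2) = 32, g(7/3) = 46, g(8/3) = 580/9, g(3) = 88, g(10/3) = 352/3, g(11/3) = 1378/9, g(4) = 196.
T_6 = (Δu/2)·[g(u_0) + 2g(u_1) + ... + 2g(u_{5}) + g(u_6)].
Sum ≈ 194.2963.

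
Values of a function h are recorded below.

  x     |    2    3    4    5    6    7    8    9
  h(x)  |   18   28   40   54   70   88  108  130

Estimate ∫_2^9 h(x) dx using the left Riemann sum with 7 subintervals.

Δx = 1.
Sum = 1·[18 + 28 + 40 + 54 + 70 + 88 + 108] = 406.

406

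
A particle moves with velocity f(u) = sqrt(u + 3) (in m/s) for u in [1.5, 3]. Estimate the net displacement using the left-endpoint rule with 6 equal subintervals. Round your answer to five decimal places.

Δu = (3 − 1.5)/6 = 0.25.
Left endpoints: 1.5, 1.75, 2, 2.25, 2.5, 2.75.
f(1.5) ≈ 2.12132, f(1.75) ≈ 2.17945, f(2) ≈ 2.23607, f(2.25) ≈ 2.29129, f(2.5) ≈ 2.34521, f(2.75) ≈ 2.39792.
Sum = Δu · [f(1.5) + f(1.75) + f(2) + ...].
Sum ≈ 3.39281.

3.39281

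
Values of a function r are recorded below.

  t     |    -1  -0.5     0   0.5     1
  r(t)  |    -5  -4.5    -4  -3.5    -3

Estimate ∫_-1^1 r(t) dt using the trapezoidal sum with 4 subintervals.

Δt = 0.5.
T_4 = (0.5/2)·[(-5) + 2·(-4.5) + 2·(-4) + 2·(-3.5) + (-3)] = -8.

-8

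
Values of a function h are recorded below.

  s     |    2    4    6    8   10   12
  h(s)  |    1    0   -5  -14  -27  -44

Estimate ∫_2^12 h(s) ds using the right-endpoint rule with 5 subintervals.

-180

Δs = 2.
Sum = 2·[0 + (-5) + (-14) + (-27) + (-44)] = -180.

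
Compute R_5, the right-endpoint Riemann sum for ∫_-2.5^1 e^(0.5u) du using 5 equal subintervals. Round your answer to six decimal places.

Δu = (1 − (-2.5))/5 = 0.7.
Right endpoints: -1.8, -1.1, -0.4, 0.3, 1.
f(-1.8) ≈ 0.406570, f(-1.1) ≈ 0.576950, f(-0.4) ≈ 0.818731, f(0.3) ≈ 1.161834, f(1) ≈ 1.648721.
Sum = Δu · [f(-1.8) + f(-1.1) + f(-0.4) + f(0.3) + f(1)].
Sum ≈ 3.228964.

3.228964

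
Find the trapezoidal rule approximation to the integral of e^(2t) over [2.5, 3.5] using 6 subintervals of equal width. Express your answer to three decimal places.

Δt = (3.5 − 2.5)/6 = 1/6.
f(2.5) ≈ 148.413, f(8/3) ≈ 207.127, f(17/6) ≈ 289.069, f(3) ≈ 403.429, f(19/6) ≈ 563.030, f(10/3) ≈ 785.772, f(3.5) ≈ 1096.633.
T_6 = (Δt/2)·[f(t_0) + 2f(t_1) + ... + 2f(t_{5}) + f(t_6)].
Sum ≈ 478.492.

478.492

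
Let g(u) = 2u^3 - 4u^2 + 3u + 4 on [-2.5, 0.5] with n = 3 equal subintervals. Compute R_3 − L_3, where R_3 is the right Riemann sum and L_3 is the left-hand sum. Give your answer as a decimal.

64.5

R_3 = -10.25.
L_3 = -74.75.
R_3 − L_3 = 64.5.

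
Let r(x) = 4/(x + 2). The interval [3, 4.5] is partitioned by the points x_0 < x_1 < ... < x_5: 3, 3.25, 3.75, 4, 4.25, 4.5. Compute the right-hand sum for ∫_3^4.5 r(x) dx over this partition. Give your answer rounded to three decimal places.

Subinterval widths: 0.25, 0.5, 0.25, 0.25, 0.25.
Right endpoints: 3.25, 3.75, 4, 4.25, 4.5.
r(3.25) = 16/21, r(3.75) = 16/23, r(4) = 2/3, r(4.25) = 0.64, r(4.5) = 8/13.
Sum = Σ Δx_i · r(x_i).
Sum ≈ 1.019.

1.019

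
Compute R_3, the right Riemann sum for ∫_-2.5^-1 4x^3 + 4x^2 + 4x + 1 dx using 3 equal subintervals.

-17.75

Δx = (-1 − (-2.5))/3 = 0.5.
Right endpoints: -2, -1.5, -1.
f(-2) = -23, f(-1.5) = -9.5, f(-1) = -3.
Sum = Δx · [f(-2) + f(-1.5) + f(-1)].
Sum = -17.75.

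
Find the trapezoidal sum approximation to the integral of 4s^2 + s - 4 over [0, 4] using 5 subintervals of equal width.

79.04

Δs = (4 − 0)/5 = 0.8.
f(0) = -4, f(0.8) = -0.64, f(1.6) = 7.84, f(2.4) = 21.44, f(3.2) = 40.16, f(4) = 64.
T_5 = (Δs/2)·[f(s_0) + 2f(s_1) + ... + 2f(s_{4}) + f(s_5)].
Sum = 79.04.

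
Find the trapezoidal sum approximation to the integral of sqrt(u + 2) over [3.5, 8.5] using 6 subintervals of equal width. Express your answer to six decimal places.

Δu = (8.5 − 3.5)/6 = 5/6.
f(3.5) ≈ 2.345208, f(13/3) ≈ 2.516611, f(31/6) ≈ 2.677063, f(6) ≈ 2.828427, f(41/6) ≈ 2.972092, f(23/3) ≈ 3.109126, f(8.5) ≈ 3.240370.
T_6 = (Δu/2)·[f(u_0) + 2f(u_1) + ... + 2f(u_{5}) + f(u_6)].
Sum ≈ 14.080091.

14.080091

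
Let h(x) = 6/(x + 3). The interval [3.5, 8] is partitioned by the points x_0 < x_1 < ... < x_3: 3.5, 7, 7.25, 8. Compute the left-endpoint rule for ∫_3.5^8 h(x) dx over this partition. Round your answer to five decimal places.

3.81979

Subinterval widths: 3.5, 0.25, 0.75.
Left endpoints: 3.5, 7, 7.25.
h(3.5) = 12/13, h(7) = 0.6, h(7.25) = 24/41.
Sum = Σ Δx_i · h(x_i).
Sum ≈ 3.81979.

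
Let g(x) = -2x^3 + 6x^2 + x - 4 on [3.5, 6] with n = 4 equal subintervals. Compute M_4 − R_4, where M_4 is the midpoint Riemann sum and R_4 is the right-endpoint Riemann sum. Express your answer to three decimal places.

68.384

M_4 ≈ -223.01270.
R_4 ≈ -291.39648.
M_4 − R_4 ≈ 68.384.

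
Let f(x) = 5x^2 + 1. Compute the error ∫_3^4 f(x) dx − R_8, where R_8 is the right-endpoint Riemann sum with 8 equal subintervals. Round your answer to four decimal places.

Exact integral: ∫_3^4 f(x) dx ≈ 62.666667.
R_8 = 64.8671875.
Error ≈ 62.666667 − 64.8671875 ≈ -2.2005.

-2.2005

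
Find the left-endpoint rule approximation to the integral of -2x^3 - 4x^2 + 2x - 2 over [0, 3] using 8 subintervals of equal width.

-58.6640625

Δx = (3 − 0)/8 = 0.375.
Left endpoints: 0, 0.375, 0.75, 1.125, 1.5, 1.875, 2.25, 2.625.
f(0) = -2, f(0.375) = -1.91796875, f(0.75) = -3.59375, f(1.125) = -7.66015625, f(1.5) = -14.75, f(1.875) = -25.49609375, f(2.25) = -40.53125, f(2.625) = -60.48828125.
Sum = Δx · [f(0) + f(0.375) + f(0.75) + ...].
Sum = -58.6640625.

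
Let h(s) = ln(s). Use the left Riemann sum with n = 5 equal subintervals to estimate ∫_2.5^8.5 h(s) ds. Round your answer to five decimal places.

Δs = (8.5 − 2.5)/5 = 1.2.
Left endpoints: 2.5, 3.7, 4.9, 6.1, 7.3.
h(2.5) ≈ 0.91629, h(3.7) ≈ 1.30833, h(4.9) ≈ 1.58924, h(6.1) ≈ 1.80829, h(7.3) ≈ 1.98787.
Sum = Δs · [h(2.5) + h(3.7) + h(4.9) + h(6.1) + h(7.3)].
Sum ≈ 9.13203.

9.13203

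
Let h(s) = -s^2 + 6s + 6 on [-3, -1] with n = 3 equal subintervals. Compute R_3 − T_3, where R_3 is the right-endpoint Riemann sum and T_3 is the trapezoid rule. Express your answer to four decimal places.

R_3 ≈ -14.148148.
T_3 ≈ -20.814815.
R_3 − T_3 ≈ 6.6667.

6.6667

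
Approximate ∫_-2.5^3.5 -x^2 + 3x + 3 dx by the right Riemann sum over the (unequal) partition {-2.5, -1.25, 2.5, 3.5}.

Subinterval widths: 1.25, 3.75, 1.
Right endpoints: -1.25, 2.5, 3.5.
f(-1.25) = -2.3125, f(2.5) = 4.25, f(3.5) = 1.25.
Sum = Σ Δx_i · f(x_i).
Sum = 14.296875.

14.296875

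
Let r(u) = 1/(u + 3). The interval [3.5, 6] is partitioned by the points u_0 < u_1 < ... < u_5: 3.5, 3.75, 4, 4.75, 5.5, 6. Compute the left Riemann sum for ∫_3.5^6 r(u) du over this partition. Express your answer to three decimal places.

0.338

Subinterval widths: 0.25, 0.25, 0.75, 0.75, 0.5.
Left endpoints: 3.5, 3.75, 4, 4.75, 5.5.
r(3.5) = 2/13, r(3.75) = 4/27, r(4) = 1/7, r(4.75) = 4/31, r(5.5) = 2/17.
Sum = Σ Δu_i · r(u_i).
Sum ≈ 0.338.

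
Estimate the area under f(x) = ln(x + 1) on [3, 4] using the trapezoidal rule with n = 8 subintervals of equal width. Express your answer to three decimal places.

1.502

Δx = (4 − 3)/8 = 0.125.
f(3) ≈ 1.386, f(3.125) ≈ 1.417, f(3.25) ≈ 1.447, f(3.375) ≈ 1.476, f(3.5) ≈ 1.504, f(3.625) ≈ 1.531, f(3.75) ≈ 1.558, f(3.875) ≈ 1.584, f(4) ≈ 1.609.
T_8 = (Δx/2)·[f(x_0) + 2f(x_1) + ... + 2f(x_{7}) + f(x_8)].
Sum ≈ 1.502.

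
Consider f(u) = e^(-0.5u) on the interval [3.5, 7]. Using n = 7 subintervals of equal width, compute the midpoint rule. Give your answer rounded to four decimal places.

0.2864

Δu = (7 − 3.5)/7 = 0.5.
Midpoints: 3.75, 4.25, 4.75, 5.25, 5.75, 6.25, 6.75.
f(3.75) ≈ 0.1534, f(4.25) ≈ 0.1194, f(4.75) ≈ 0.0930, f(5.25) ≈ 0.0724, f(5.75) ≈ 0.0564, f(6.25) ≈ 0.0439, f(6.75) ≈ 0.0342.
Sum = Δu · [f(3.75) + f(4.25) + f(4.75) + ...].
Sum ≈ 0.2864.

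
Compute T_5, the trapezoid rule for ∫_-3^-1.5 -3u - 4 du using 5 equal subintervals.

Δu = (-1.5 − (-3))/5 = 0.3.
f(-3) = 5, f(-2.7) = 4.1, f(-2.4) = 3.2, f(-2.1) = 2.3, f(-1.8) = 1.4, f(-1.5) = 0.5.
T_5 = (Δu/2)·[f(u_0) + 2f(u_1) + ... + 2f(u_{4}) + f(u_5)].
Sum = 4.125.

4.125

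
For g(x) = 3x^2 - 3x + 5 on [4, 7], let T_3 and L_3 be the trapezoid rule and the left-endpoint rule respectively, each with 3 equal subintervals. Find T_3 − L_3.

45

T_3 = 246.
L_3 = 201.
T_3 − L_3 = 45.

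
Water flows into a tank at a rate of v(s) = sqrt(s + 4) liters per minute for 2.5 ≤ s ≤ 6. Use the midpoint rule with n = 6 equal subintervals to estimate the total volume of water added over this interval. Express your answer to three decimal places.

Δs = (6 − 2.5)/6 = 7/12.
Midpoints: 67/24, 3.375, 95/24, 109/24, 5.125, 137/24.
v(67/24) ≈ 2.606, v(3.375) ≈ 2.716, v(95/24) ≈ 2.821, v(109/24) ≈ 2.923, v(5.125) ≈ 3.021, v(137/24) ≈ 3.116.
Sum = Δs · [v(67/24) + v(3.375) + v(95/24) + ...].
Sum ≈ 10.035.

10.035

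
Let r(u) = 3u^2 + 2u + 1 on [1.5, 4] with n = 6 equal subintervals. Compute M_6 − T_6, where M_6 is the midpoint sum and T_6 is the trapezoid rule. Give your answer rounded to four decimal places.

M_6 ≈ 76.766493.
T_6 ≈ 77.092014.
M_6 − T_6 ≈ -0.3255.

-0.3255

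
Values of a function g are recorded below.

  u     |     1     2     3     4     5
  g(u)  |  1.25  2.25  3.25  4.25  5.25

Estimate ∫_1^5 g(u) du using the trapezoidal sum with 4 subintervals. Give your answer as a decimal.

Δu = 1.
T_4 = (1/2)·[1.25 + 2·2.25 + 2·3.25 + 2·4.25 + 5.25] = 13.

13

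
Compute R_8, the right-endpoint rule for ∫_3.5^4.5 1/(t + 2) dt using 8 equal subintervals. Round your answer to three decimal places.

0.165

Δt = (4.5 − 3.5)/8 = 0.125.
Right endpoints: 3.625, 3.75, 3.875, 4, 4.125, 4.25, 4.375, 4.5.
f(3.625) = 8/45, f(3.75) = 4/23, f(3.875) = 8/47, f(4) = 1/6, f(4.125) = 8/49, f(4.25) = 0.16, f(4.375) = 8/51, f(4.5) = 2/13.
Sum = Δt · [f(3.625) + f(3.75) + f(3.875) + ...].
Sum ≈ 0.165.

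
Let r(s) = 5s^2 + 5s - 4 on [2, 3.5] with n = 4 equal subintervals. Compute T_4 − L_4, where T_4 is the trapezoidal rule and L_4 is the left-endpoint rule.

T_4 = 72.92578125.
L_4 = 63.78515625.
T_4 − L_4 = 9.140625.

9.140625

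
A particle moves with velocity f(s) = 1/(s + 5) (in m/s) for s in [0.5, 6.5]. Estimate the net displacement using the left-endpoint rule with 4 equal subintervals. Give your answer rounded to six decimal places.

0.813484

Δs = (6.5 − 0.5)/4 = 1.5.
Left endpoints: 0.5, 2, 3.5, 5.
f(0.5) = 2/11, f(2) = 1/7, f(3.5) = 2/17, f(5) = 0.1.
Sum = Δs · [f(0.5) + f(2) + f(3.5) + f(5)].
Sum ≈ 0.813484.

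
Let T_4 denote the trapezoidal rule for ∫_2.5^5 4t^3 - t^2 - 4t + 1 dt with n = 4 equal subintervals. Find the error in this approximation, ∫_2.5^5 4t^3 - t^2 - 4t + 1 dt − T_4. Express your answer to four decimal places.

-7.1615

Exact integral: ∫_2.5^5 f(t) dt ≈ 514.479167.
T_4 = 521.640625.
Error ≈ 514.479167 − 521.640625 ≈ -7.1615.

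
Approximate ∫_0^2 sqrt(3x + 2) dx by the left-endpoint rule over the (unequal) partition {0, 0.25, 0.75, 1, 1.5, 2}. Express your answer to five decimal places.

4.09089

Subinterval widths: 0.25, 0.5, 0.25, 0.5, 0.5.
Left endpoints: 0, 0.25, 0.75, 1, 1.5.
f(0) ≈ 1.41421, f(0.25) ≈ 1.65831, f(0.75) ≈ 2.06155, f(1) ≈ 2.23607, f(1.5) ≈ 2.54951.
Sum = Σ Δx_i · f(x_i).
Sum ≈ 4.09089.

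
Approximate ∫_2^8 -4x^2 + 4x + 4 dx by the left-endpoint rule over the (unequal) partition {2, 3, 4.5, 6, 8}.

-354.5

Subinterval widths: 1, 1.5, 1.5, 2.
Left endpoints: 2, 3, 4.5, 6.
f(2) = -4, f(3) = -20, f(4.5) = -59, f(6) = -116.
Sum = Σ Δx_i · f(x_i).
Sum = -354.5.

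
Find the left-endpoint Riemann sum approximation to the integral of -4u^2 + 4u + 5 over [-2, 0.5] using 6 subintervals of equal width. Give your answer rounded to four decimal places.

-11.3310

Δu = (0.5 − (-2))/6 = 5/12.
Left endpoints: -2, -19/12, -7/6, -0.75, -1/3, 1/12.
f(-2) = -19, f(-19/12) = -409/36, f(-7/6) = -46/9, f(-0.75) = -0.25, f(-1/3) = 29/9, f(1/12) = 191/36.
Sum = Δu · [f(-2) + f(-19/12) + f(-7/6) + ...].
Sum ≈ -11.3310.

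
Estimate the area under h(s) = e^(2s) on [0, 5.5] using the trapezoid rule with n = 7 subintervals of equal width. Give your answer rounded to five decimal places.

35857.48735

Δs = (5.5 − 0)/7 = 11/14.
h(0) ≈ 1.00000, h(11/14) ≈ 4.81352, h(11/7) ≈ 23.16997, h(33/14) ≈ 111.52912, h(22/7) ≈ 536.84762, h(55/14) ≈ 2584.12660, h(33/7) ≈ 12438.74440, h(5.5) ≈ 59874.14172.
T_7 = (Δs/2)·[h(s_0) + 2h(s_1) + ... + 2h(s_{6}) + h(s_7)].
Sum ≈ 35857.48735.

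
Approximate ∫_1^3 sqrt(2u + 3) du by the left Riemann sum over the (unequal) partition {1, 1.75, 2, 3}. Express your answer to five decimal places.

Subinterval widths: 0.75, 0.25, 1.
Left endpoints: 1, 1.75, 2.
f(1) ≈ 2.23607, f(1.75) ≈ 2.54951, f(2) ≈ 2.64575.
Sum = Σ Δu_i · f(u_i).
Sum ≈ 4.96018.

4.96018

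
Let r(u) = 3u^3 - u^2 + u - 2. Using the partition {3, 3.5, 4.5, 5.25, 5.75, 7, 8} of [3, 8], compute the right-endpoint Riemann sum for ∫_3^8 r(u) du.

Subinterval widths: 0.5, 1, 0.75, 0.5, 1.25, 1.
Right endpoints: 3.5, 4.5, 5.25, 5.75, 7, 8.
r(3.5) = 117.875, r(4.5) = 255.625, r(5.25) = 409.796875, r(5.75) = 541.015625, r(7) = 985, r(8) = 1478.
Sum = Σ Δu_i · r(u_i).
Sum = 3601.66796875.

3601.66796875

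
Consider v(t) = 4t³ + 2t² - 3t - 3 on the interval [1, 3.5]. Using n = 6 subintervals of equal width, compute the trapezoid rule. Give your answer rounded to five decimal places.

154.70197

Δt = (3.5 − 1)/6 = 5/12.
v(1) = 0, v(17/12) = 3515/432, v(11/6) = 1235/54, v(2.25) = 45.9375, v(8/3) = 2135/27, v(37/12) = 53575/432, v(3.5) = 182.5.
T_6 = (Δt/2)·[v(t_0) + 2v(t_1) + ... + 2v(t_{5}) + v(t_6)].
Sum ≈ 154.70197.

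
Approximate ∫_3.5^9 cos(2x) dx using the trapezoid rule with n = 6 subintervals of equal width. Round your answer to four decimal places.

-0.4948

Δx = (9 − 3.5)/6 = 11/12.
f(3.5) ≈ 0.7539, f(53/12) ≈ -0.8301, f(16/3) ≈ -0.3230, f(6.25) ≈ 0.9978, f(43/6) ≈ -0.1949, f(97/12) ≈ -0.8966, f(9) ≈ 0.6603.
T_6 = (Δx/2)·[f(x_0) + 2f(x_1) + ... + 2f(x_{5}) + f(x_6)].
Sum ≈ -0.4948.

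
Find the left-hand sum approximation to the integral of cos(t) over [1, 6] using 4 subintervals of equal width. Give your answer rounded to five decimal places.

Δt = (6 − 1)/4 = 1.25.
Left endpoints: 1, 2.25, 3.5, 4.75.
f(1) ≈ 0.54030, f(2.25) ≈ -0.62817, f(3.5) ≈ -0.93646, f(4.75) ≈ 0.03760.
Sum = Δt · [f(1) + f(2.25) + f(3.5) + f(4.75)].
Sum ≈ -1.23341.

-1.23341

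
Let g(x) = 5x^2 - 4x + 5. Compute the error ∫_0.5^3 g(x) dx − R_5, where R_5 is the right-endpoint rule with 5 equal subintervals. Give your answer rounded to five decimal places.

-8.95833

Exact integral: ∫_0.5^3 g(x) dx ≈ 39.7916667.
R_5 = 48.75.
Error ≈ 39.7916667 − 48.75 ≈ -8.95833.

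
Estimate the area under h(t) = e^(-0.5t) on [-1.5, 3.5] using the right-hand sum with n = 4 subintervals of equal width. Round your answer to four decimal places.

2.7976

Δt = (3.5 − (-1.5))/4 = 1.25.
Right endpoints: -0.25, 1, 2.25, 3.5.
h(-0.25) ≈ 1.1331, h(1) ≈ 0.6065, h(2.25) ≈ 0.3247, h(3.5) ≈ 0.1738.
Sum = Δt · [h(-0.25) + h(1) + h(2.25) + h(3.5)].
Sum ≈ 2.7976.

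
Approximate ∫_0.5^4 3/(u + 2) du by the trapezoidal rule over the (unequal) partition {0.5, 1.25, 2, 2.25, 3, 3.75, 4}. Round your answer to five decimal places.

2.64362

Subinterval widths: 0.75, 0.75, 0.25, 0.75, 0.75, 0.25.
f(0.5) = 1.2, f(1.25) = 12/13, f(2) = 0.75, f(2.25) = 12/17, f(3) = 0.6, f(3.75) = 12/23, f(4) = 0.5.
On each subinterval the trapezoid contributes (Δu_i/2)·[f(u_{i-1}) + f(u_i)].
Sum ≈ 2.64362.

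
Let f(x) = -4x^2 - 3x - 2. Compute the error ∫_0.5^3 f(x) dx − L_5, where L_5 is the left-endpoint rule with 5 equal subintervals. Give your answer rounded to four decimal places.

-10.2083

Exact integral: ∫_0.5^3 f(x) dx ≈ -53.958333.
L_5 = -43.75.
Error ≈ -53.958333 − (-43.75) ≈ -10.2083.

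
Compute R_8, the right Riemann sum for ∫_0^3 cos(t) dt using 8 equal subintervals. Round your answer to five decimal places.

-0.23366

Δt = (3 − 0)/8 = 0.375.
Right endpoints: 0.375, 0.75, 1.125, 1.5, 1.875, 2.25, 2.625, 3.
f(0.375) ≈ 0.93051, f(0.75) ≈ 0.73169, f(1.125) ≈ 0.43118, f(1.5) ≈ 0.07074, f(1.875) ≈ -0.29953, f(2.25) ≈ -0.62817, f(2.625) ≈ -0.86951, f(3) ≈ -0.98999.
Sum = Δt · [f(0.375) + f(0.75) + f(1.125) + ...].
Sum ≈ -0.23366.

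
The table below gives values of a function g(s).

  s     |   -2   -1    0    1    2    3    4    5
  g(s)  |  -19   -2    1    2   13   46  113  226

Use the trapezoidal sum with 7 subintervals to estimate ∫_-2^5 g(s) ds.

276.5

Δs = 1.
T_7 = (1/2)·[(-19) + 2·(-2) + 2·1 + 2·2 + 2·13 + 2·46 + 2·113 + 226] = 276.5.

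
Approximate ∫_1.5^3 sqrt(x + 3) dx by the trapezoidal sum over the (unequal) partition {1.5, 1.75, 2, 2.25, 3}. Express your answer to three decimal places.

3.433

Subinterval widths: 0.25, 0.25, 0.25, 0.75.
f(1.5) ≈ 2.121, f(1.75) ≈ 2.179, f(2) ≈ 2.236, f(2.25) ≈ 2.291, f(3) ≈ 2.449.
On each subinterval the trapezoid contributes (Δx_i/2)·[f(x_{i-1}) + f(x_i)].
Sum ≈ 3.433.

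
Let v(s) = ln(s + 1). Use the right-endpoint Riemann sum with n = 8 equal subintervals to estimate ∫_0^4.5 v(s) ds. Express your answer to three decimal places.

5.334

Δs = (4.5 − 0)/8 = 0.5625.
Right endpoints: 0.5625, 1.125, 1.6875, 2.25, 2.8125, 3.375, 3.9375, 4.5.
v(0.5625) ≈ 0.446, v(1.125) ≈ 0.754, v(1.6875) ≈ 0.989, v(2.25) ≈ 1.179, v(2.8125) ≈ 1.338, v(3.375) ≈ 1.476, v(3.9375) ≈ 1.597, v(4.5) ≈ 1.705.
Sum = Δs · [v(0.5625) + v(1.125) + v(1.6875) + ...].
Sum ≈ 5.334.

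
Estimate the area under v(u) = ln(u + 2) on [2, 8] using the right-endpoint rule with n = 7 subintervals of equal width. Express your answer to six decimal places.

11.864207

Δu = (8 − 2)/7 = 6/7.
Right endpoints: 20/7, 26/7, 32/7, 38/7, 44/7, 50/7, 8.
v(20/7) ≈ 1.580450, v(26/7) ≈ 1.742969, v(32/7) ≈ 1.882731, v(38/7) ≈ 2.005334, v(44/7) ≈ 2.114533, v(50/7) ≈ 2.212973, v(8) ≈ 2.302585.
Sum = Δu · [v(20/7) + v(26/7) + v(32/7) + ...].
Sum ≈ 11.864207.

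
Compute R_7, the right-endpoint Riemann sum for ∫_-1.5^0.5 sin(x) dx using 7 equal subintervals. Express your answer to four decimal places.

Δx = (0.5 − (-1.5))/7 = 2/7.
Right endpoints: -17/14, -13/14, -9/14, -5/14, -1/14, 3/14, 0.5.
f(-17/14) ≈ -0.9371, f(-13/14) ≈ -0.8008, f(-9/14) ≈ -0.5995, f(-5/14) ≈ -0.3496, f(-1/14) ≈ -0.0714, f(3/14) ≈ 0.2126, f(0.5) ≈ 0.4794.
Sum = Δx · [f(-17/14) + f(-13/14) + f(-9/14) + ...].
Sum ≈ -0.5904.

-0.5904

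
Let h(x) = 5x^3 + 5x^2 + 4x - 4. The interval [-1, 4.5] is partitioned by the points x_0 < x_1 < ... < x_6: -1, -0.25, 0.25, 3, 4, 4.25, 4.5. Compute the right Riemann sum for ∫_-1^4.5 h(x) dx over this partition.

Subinterval widths: 0.75, 0.5, 2.75, 1, 0.25, 0.25.
Right endpoints: -0.25, 0.25, 3, 4, 4.25, 4.5.
h(-0.25) = -4.765625, h(0.25) = -2.609375, h(3) = 188, h(4) = 412, h(4.25) = 487.140625, h(4.5) = 570.875.
Sum = Σ Δx_i · h(x_i).
Sum = 1188.625.

1188.625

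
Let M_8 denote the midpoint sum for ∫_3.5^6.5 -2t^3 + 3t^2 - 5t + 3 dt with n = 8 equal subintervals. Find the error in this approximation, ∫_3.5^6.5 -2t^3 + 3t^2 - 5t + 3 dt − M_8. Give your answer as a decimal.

Exact integral: ∫_3.5^6.5 f(t) dt = -651.75.
M_8 = -650.80078125.
Error = -651.75 − (-650.80078125) = -0.94921875.

-0.94921875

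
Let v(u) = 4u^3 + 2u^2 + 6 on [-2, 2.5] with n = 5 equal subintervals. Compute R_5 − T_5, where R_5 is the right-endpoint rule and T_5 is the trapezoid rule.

44.55

R_5 = 113.4.
T_5 = 68.85.
R_5 − T_5 = 44.55.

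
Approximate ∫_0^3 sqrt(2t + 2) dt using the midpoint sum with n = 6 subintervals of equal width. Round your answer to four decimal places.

Δt = (3 − 0)/6 = 0.5.
Midpoints: 0.25, 0.75, 1.25, 1.75, 2.25, 2.75.
f(0.25) ≈ 1.5811, f(0.75) ≈ 1.8708, f(1.25) ≈ 2.1213, f(1.75) ≈ 2.3452, f(2.25) ≈ 2.5495, f(2.75) ≈ 2.7386.
Sum = Δt · [f(0.25) + f(0.75) + f(1.25) + ...].
Sum ≈ 6.6033.

6.6033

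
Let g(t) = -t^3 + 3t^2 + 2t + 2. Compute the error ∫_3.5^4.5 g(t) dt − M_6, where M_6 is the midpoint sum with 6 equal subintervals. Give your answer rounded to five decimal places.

-0.02083

Exact integral: ∫_3.5^4.5 g(t) dt = -6.75.
M_6 ≈ -6.7291667.
Error ≈ -6.75 − (-6.7291667) ≈ -0.02083.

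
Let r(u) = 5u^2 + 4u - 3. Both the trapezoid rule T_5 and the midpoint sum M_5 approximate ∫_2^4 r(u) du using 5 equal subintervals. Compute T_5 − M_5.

T_5 = 111.6.
M_5 = 111.2.
T_5 − M_5 = 0.4.

0.4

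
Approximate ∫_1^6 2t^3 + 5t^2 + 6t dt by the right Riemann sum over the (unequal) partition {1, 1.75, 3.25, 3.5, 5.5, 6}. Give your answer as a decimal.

Subinterval widths: 0.75, 1.5, 0.25, 2, 0.5.
Right endpoints: 1.75, 3.25, 3.5, 5.5, 6.
f(1.75) = 36.53125, f(3.25) = 140.96875, f(3.5) = 168, f(5.5) = 517, f(6) = 648.
Sum = Σ Δt_i · f(t_i).
Sum = 1638.8515625.

1638.8515625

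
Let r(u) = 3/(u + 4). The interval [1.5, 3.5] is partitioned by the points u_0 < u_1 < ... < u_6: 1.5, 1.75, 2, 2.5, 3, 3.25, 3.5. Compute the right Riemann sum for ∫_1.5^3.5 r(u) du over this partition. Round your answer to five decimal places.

0.90394

Subinterval widths: 0.25, 0.25, 0.5, 0.5, 0.25, 0.25.
Right endpoints: 1.75, 2, 2.5, 3, 3.25, 3.5.
r(1.75) = 12/23, r(2) = 0.5, r(2.5) = 6/13, r(3) = 3/7, r(3.25) = 12/29, r(3.5) = 0.4.
Sum = Σ Δu_i · r(u_i).
Sum ≈ 0.90394.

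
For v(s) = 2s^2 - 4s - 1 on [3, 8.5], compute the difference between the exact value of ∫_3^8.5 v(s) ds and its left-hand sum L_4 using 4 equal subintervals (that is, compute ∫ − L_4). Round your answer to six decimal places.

68.377604

Exact integral: ∫_3^8.5 v(s) ds ≈ 259.41666667.
L_4 = 191.0390625.
Error ≈ 259.41666667 − 191.0390625 ≈ 68.377604.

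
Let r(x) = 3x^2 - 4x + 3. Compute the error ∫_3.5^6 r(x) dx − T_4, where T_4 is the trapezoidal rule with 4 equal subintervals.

-0.48828125

Exact integral: ∫_3.5^6 r(x) dx = 133.125.
T_4 = 133.61328125.
Error = 133.125 − 133.61328125 = -0.48828125.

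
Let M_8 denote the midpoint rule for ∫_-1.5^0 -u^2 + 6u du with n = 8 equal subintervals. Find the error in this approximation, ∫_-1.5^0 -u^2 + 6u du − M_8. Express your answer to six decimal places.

Exact integral: ∫_-1.5^0 f(u) du = -7.875.
M_8 ≈ -7.87060547.
Error ≈ -7.875 − (-7.87060547) ≈ -0.004395.

-0.004395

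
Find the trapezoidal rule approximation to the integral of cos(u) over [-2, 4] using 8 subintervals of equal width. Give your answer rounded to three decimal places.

0.145

Δu = (4 − (-2))/8 = 0.75.
f(-2) ≈ -0.416, f(-1.25) ≈ 0.315, f(-0.5) ≈ 0.878, f(0.25) ≈ 0.969, f(1) ≈ 0.540, f(1.75) ≈ -0.178, f(2.5) ≈ -0.801, f(3.25) ≈ -0.994, f(4) ≈ -0.654.
T_8 = (Δu/2)·[f(u_0) + 2f(u_1) + ... + 2f(u_{7}) + f(u_8)].
Sum ≈ 0.145.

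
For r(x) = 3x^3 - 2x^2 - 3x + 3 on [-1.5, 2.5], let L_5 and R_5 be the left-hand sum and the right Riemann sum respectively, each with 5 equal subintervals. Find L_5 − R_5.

-29.6

L_5 = 5.1.
R_5 = 34.7.
L_5 − R_5 = -29.6.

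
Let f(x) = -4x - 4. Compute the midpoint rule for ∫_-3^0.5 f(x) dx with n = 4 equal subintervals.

Δx = (0.5 − (-3))/4 = 0.875.
Midpoints: -2.5625, -1.6875, -0.8125, 0.0625.
f(-2.5625) = 6.25, f(-1.6875) = 2.75, f(-0.8125) = -0.75, f(0.0625) = -4.25.
Sum = Δx · [f(-2.5625) + f(-1.6875) + f(-0.8125) + f(0.0625)].
Sum = 3.5.

3.5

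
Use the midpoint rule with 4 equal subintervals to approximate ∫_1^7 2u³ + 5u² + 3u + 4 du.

1833.375

Δu = (7 − 1)/4 = 1.5.
Midpoints: 1.75, 3.25, 4.75, 6.25.
f(1.75) = 35.28125, f(3.25) = 135.21875, f(4.75) = 345.40625, f(6.25) = 706.34375.
Sum = Δu · [f(1.75) + f(3.25) + f(4.75) + f(6.25)].
Sum = 1833.375.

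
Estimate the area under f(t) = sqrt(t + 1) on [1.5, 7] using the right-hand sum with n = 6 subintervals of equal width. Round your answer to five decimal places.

13.01166

Δt = (7 − 1.5)/6 = 11/12.
Right endpoints: 29/12, 10/3, 4.25, 31/6, 73/12, 7.
f(29/12) ≈ 1.84842, f(10/3) ≈ 2.08167, f(4.25) ≈ 2.29129, f(31/6) ≈ 2.48328, f(73/12) ≈ 2.66145, f(7) ≈ 2.82843.
Sum = Δt · [f(29/12) + f(10/3) + f(4.25) + ...].
Sum ≈ 13.01166.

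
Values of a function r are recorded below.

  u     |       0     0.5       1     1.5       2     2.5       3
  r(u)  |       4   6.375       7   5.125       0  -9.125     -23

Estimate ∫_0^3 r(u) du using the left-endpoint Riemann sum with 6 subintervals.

6.6875

Δu = 0.5.
Sum = 0.5·[4 + 6.375 + 7 + 5.125 + 0 + (-9.125)] = 6.6875.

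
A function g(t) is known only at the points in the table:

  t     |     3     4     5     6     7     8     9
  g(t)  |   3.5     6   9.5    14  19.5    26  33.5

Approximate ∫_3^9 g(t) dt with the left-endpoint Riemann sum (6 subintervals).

Δt = 1.
Sum = 1·[3.5 + 6 + 9.5 + 14 + 19.5 + 26] = 78.5.

78.5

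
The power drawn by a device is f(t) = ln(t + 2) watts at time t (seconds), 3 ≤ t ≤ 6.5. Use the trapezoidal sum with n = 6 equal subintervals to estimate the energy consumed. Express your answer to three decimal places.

6.641

Δt = (6.5 − 3)/6 = 7/12.
f(3) ≈ 1.609, f(43/12) ≈ 1.720, f(25/6) ≈ 1.819, f(4.75) ≈ 1.910, f(16/3) ≈ 1.992, f(71/12) ≈ 2.069, f(6.5) ≈ 2.140.
T_6 = (Δt/2)·[f(t_0) + 2f(t_1) + ... + 2f(t_{5}) + f(t_6)].
Sum ≈ 6.641.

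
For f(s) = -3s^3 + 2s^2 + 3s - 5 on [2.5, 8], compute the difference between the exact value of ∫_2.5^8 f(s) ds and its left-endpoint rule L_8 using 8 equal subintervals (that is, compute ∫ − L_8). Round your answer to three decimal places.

Exact integral: ∫_2.5^8 f(s) ds ≈ -2652.66146.
L_8 ≈ -2205.75513.
Error ≈ -2652.66146 − (-2205.75513) ≈ -446.906.

-446.906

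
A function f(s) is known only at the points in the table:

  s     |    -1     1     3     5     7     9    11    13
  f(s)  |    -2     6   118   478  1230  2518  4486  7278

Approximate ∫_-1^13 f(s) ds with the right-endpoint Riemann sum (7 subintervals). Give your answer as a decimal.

32228

Δs = 2.
Sum = 2·[6 + 118 + 478 + 1230 + 2518 + 4486 + 7278] = 32228.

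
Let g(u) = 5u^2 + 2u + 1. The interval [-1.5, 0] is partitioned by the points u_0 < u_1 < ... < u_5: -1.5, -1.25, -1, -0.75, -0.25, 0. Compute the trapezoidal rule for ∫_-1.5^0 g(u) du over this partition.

Subinterval widths: 0.25, 0.25, 0.25, 0.5, 0.25.
g(-1.5) = 9.25, g(-1.25) = 6.3125, g(-1) = 4, g(-0.75) = 2.3125, g(-0.25) = 0.8125, g(0) = 1.
On each subinterval the trapezoid contributes (Δu_i/2)·[g(u_{i-1}) + g(u_i)].
Sum = 5.03125.

5.03125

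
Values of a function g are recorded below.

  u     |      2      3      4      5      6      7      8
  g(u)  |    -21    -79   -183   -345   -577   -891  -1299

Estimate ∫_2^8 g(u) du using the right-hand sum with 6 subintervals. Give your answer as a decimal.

Δu = 1.
Sum = 1·[(-79) + (-183) + (-345) + (-577) + (-891) + (-1299)] = -3374.

-3374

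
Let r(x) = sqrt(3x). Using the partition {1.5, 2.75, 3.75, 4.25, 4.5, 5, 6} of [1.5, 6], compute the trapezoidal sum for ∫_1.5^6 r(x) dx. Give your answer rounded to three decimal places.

Subinterval widths: 1.25, 1, 0.5, 0.25, 0.5, 1.
r(1.5) ≈ 2.121, r(2.75) ≈ 2.872, r(3.75) ≈ 3.354, r(4.25) ≈ 3.571, r(4.5) ≈ 3.674, r(5) ≈ 3.873, r(6) ≈ 4.243.
On each subinterval the trapezoid contributes (Δx_i/2)·[r(x_{i-1}) + r(x_i)].
Sum ≈ 14.816.

14.816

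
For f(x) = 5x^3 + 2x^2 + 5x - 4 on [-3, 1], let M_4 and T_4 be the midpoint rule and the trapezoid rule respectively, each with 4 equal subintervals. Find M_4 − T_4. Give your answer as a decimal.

13

M_4 = -113.
T_4 = -126.
M_4 − T_4 = 13.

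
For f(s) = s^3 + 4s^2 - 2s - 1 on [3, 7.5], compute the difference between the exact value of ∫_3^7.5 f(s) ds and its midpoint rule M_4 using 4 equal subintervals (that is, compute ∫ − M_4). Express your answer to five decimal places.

Exact integral: ∫_3^7.5 f(s) ds = 1245.515625.
M_4 ≈ 1236.1420898.
Error ≈ 1245.515625 − 1236.1420898 ≈ 9.37354.

9.37354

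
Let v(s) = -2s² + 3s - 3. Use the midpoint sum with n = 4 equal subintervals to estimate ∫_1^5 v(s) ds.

-58

Δs = (5 − 1)/4 = 1.
Midpoints: 1.5, 2.5, 3.5, 4.5.
v(1.5) = -3, v(2.5) = -8, v(3.5) = -17, v(4.5) = -30.
Sum = Δs · [v(1.5) + v(2.5) + v(3.5) + v(4.5)].
Sum = -58.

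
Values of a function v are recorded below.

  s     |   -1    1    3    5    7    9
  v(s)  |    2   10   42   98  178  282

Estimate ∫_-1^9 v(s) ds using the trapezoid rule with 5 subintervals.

Δs = 2.
T_5 = (2/2)·[2 + 2·10 + 2·42 + 2·98 + 2·178 + 282] = 940.

940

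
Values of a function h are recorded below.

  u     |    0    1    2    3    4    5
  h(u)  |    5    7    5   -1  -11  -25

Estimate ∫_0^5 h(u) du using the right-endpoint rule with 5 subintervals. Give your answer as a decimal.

-25

Δu = 1.
Sum = 1·[7 + 5 + (-1) + (-11) + (-25)] = -25.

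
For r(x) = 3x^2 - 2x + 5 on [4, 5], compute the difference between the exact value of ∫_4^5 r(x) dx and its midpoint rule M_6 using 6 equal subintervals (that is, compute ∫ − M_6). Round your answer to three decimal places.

Exact integral: ∫_4^5 r(x) dx = 57.
M_6 ≈ 56.99306.
Error ≈ 57 − 56.99306 ≈ 0.007.

0.007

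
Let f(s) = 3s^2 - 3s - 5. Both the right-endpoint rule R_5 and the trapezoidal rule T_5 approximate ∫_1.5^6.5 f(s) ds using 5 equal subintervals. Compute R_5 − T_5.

52.5

R_5 = 241.25.
T_5 = 188.75.
R_5 − T_5 = 52.5.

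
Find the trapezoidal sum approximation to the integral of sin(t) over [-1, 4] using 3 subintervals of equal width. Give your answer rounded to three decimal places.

0.904

Δt = (4 − (-1))/3 = 5/3.
f(-1) ≈ -0.841, f(2/3) ≈ 0.618, f(7/3) ≈ 0.723, f(4) ≈ -0.757.
T_3 = (Δt/2)·[f(t_0) + 2f(t_1) + 2f(t_2) + f(t_3)].
Sum ≈ 0.904.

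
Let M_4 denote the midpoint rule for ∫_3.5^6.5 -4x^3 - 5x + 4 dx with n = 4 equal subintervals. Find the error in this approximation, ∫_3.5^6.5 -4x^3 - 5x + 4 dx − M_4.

Exact integral: ∫_3.5^6.5 f(x) dx = -1698.
M_4 = -1689.5625.
Error = -1698 − (-1689.5625) = -8.4375.

-8.4375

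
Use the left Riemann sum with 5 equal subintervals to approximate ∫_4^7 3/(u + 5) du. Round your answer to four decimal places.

0.8885

Δu = (7 − 4)/5 = 0.6.
Left endpoints: 4, 4.6, 5.2, 5.8, 6.4.
f(4) = 1/3, f(4.6) = 0.3125, f(5.2) = 5/17, f(5.8) = 5/18, f(6.4) = 5/19.
Sum = Δu · [f(4) + f(4.6) + f(5.2) + f(5.8) + f(6.4)].
Sum ≈ 0.8885.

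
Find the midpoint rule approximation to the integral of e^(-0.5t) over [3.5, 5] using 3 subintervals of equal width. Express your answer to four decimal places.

Δt = (5 − 3.5)/3 = 0.5.
Midpoints: 3.75, 4.25, 4.75.
f(3.75) ≈ 0.1534, f(4.25) ≈ 0.1194, f(4.75) ≈ 0.0930.
Sum = Δt · [f(3.75) + f(4.25) + f(4.75)].
Sum ≈ 0.1829.

0.1829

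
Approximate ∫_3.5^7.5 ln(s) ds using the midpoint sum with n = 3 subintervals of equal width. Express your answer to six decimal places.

6.738236

Δs = (7.5 − 3.5)/3 = 4/3.
Midpoints: 25/6, 5.5, 41/6.
f(25/6) ≈ 1.427116, f(5.5) ≈ 1.704748, f(41/6) ≈ 1.921813.
Sum = Δs · [f(25/6) + f(5.5) + f(41/6)].
Sum ≈ 6.738236.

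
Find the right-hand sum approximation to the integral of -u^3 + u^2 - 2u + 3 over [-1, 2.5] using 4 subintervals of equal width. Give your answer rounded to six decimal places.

-7.321289

Δu = (2.5 − (-1))/4 = 0.875.
Right endpoints: -0.125, 0.75, 1.625, 2.5.
f(-0.125) = 1673/512, f(0.75) = 1.640625, f(1.625) = -973/512, f(2.5) = -11.375.
Sum = Δu · [f(-0.125) + f(0.75) + f(1.625) + f(2.5)].
Sum ≈ -7.321289.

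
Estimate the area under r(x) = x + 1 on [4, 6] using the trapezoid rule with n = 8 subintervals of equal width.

12

Δx = (6 − 4)/8 = 0.25.
r(4) = 5, r(4.25) = 5.25, r(4.5) = 5.5, r(4.75) = 5.75, r(5) = 6, r(5.25) = 6.25, r(5.5) = 6.5, r(5.75) = 6.75, r(6) = 7.
T_8 = (Δx/2)·[r(x_0) + 2r(x_1) + ... + 2r(x_{7}) + r(x_8)].
Sum = 12.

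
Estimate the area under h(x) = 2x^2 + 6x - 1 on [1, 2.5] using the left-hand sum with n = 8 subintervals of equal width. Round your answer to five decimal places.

22.18945

Δx = (2.5 − 1)/8 = 0.1875.
Left endpoints: 1, 1.1875, 1.375, 1.5625, 1.75, 1.9375, 2.125, 2.3125.
h(1) = 7, h(1.1875) = 8.9453125, h(1.375) = 11.03125, h(1.5625) = 13.2578125, h(1.75) = 15.625, h(1.9375) = 18.1328125, h(2.125) = 20.78125, h(2.3125) = 23.5703125.
Sum = Δx · [h(1) + h(1.1875) + h(1.375) + ...].
Sum ≈ 22.18945.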